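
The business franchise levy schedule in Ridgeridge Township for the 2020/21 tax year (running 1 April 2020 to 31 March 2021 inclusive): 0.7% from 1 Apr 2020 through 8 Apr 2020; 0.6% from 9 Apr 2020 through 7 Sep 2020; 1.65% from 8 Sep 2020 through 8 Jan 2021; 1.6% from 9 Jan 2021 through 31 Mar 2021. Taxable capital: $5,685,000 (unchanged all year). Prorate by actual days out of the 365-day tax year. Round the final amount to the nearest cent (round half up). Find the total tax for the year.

1 Apr – 8 Apr 2020: 8 days at 0.7% → $5,685,000 × 0.7% × 8/365 = $872.2192
9 Apr – 7 Sep 2020: 152 days at 0.6% → $5,685,000 × 0.6% × 152/365 = $14,204.7123
8 Sep 2020 – 8 Jan 2021: 123 days at 1.65% → $5,685,000 × 1.65% × 123/365 = $31,610.1575
9 Jan – 31 Mar 2021: 82 days at 1.6% → $5,685,000 × 1.6% × 82/365 = $20,434.8493
Total = $67,121.9384

$67,121.94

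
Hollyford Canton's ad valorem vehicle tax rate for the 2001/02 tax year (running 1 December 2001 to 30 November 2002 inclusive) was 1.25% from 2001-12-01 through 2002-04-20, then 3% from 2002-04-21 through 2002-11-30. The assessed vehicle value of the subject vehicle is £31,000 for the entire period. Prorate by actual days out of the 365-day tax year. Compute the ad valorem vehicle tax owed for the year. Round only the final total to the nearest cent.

2001-12-01 to 2002-04-20: 141 days at 1.25% → £31,000 × 1.25% × 141/365 = £149.6918
2002-04-21 to 2002-11-30: 224 days at 3% → £31,000 × 3% × 224/365 = £570.7397
Total = £720.4315

£720.43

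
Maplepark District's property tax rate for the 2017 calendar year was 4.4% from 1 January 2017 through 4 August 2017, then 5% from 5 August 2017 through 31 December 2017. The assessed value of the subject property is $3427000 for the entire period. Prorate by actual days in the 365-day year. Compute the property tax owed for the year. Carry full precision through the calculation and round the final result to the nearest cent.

1 January – 4 August 2017: 216 days at 4.4% → $3427000 × 4.4% × 216/365 = $89233.4466
5 August – 31 December 2017: 149 days at 5% → $3427000 × 5% × 149/365 = $69948.3562
Total = $159181.8027

$159181.80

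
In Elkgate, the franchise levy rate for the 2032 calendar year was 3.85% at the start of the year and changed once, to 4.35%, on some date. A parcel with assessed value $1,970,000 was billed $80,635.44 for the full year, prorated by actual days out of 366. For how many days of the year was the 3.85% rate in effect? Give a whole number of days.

Let d = days at the first rate; then 366 − d days at the second rate.
$1,970,000 × [3.85%·d + 4.35%·(366−d)] / 366 = $80,635.44
Solving gives d = 188, so the new rate took effect on July 7, 2032.

188 days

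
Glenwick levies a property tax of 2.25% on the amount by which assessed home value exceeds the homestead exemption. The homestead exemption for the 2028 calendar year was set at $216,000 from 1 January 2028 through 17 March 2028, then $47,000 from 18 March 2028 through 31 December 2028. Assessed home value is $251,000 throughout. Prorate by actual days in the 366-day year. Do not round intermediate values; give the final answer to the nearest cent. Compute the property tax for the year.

1 January – 17 March 2028: 77 days, exemption $216,000 → ($251,000 − $216,000) × 2.25% × 77/366 = $165.6762
18 March – 31 December 2028: 289 days, exemption $47,000 → ($251,000 − $47,000) × 2.25% × 289/366 = $3,624.3443
Total = $3,790.0205

$3,790.02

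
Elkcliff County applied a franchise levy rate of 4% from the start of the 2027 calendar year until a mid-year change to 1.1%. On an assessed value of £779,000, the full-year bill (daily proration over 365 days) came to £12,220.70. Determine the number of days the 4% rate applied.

Let d = days at the first rate; then 365 − d days at the second rate.
£779,000 × [4%·d + 1.1%·(365−d)] / 365 = £12,220.70
Solving gives d = 59, so the new rate took effect on March 1, 2027.

59 days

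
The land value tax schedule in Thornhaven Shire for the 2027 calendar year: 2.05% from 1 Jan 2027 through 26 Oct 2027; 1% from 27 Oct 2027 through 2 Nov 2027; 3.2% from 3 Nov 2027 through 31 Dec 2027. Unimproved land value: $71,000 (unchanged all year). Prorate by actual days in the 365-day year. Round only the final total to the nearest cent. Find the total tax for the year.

1 Jan – 26 Oct 2027: 299 days at 2.05% → $71,000 × 2.05% × 299/365 = $1,192.3137
27 Oct – 2 Nov 2027: 7 days at 1% → $71,000 × 1% × 7/365 = $13.6164
3 Nov – 31 Dec 2027: 59 days at 3.2% → $71,000 × 3.2% × 59/365 = $367.2548
Total = $1,573.1849

$1,573.18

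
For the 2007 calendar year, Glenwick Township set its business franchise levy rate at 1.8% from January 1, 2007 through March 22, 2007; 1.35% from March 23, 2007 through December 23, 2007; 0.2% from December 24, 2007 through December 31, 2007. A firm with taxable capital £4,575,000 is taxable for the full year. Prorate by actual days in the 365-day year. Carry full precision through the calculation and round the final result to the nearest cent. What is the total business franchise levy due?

January 1 – March 22, 2007: 81 days at 1.8% → £4,575,000 × 1.8% × 81/365 = £18,274.9315
March 23 – December 23, 2007: 276 days at 1.35% → £4,575,000 × 1.35% × 276/365 = £46,702.6027
December 24 – December 31, 2007: 8 days at 0.2% → £4,575,000 × 0.2% × 8/365 = £200.5479
Total = £65,178.0822

£65,178.08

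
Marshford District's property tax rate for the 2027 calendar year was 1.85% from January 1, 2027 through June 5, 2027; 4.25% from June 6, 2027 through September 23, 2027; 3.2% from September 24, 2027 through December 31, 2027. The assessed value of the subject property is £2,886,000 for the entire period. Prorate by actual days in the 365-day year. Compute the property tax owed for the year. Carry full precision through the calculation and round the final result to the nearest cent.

January 1 – June 5, 2027: 156 days at 1.85% → £2,886,000 × 1.85% × 156/365 = £22,819.1671
June 6 – September 23, 2027: 110 days at 4.25% → £2,886,000 × 4.25% × 110/365 = £36,964.5205
September 24 – December 31, 2027: 99 days at 3.2% → £2,886,000 × 3.2% × 99/365 = £25,048.8986
Total = £84,832.5863

£84,832.59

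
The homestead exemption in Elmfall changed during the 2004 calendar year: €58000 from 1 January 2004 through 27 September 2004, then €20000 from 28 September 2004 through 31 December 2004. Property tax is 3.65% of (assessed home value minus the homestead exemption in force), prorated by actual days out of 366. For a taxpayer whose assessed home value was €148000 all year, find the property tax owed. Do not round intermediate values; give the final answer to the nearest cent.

€3645.01

1 January – 27 September 2004: 271 days, exemption €58000 → (€148000 − €58000) × 3.65% × 271/366 = €2432.3361
28 September – 31 December 2004: 95 days, exemption €20000 → (€148000 − €20000) × 3.65% × 95/366 = €1212.6776
Total = €3645.0137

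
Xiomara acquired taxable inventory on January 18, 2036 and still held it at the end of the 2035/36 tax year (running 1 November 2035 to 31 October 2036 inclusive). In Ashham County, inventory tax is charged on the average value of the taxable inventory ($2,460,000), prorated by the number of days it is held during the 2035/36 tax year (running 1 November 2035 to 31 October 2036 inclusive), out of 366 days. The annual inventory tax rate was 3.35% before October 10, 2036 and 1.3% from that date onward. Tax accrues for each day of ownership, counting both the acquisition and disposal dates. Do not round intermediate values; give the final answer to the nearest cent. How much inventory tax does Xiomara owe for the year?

$61,815.90

January 18 – October 9, 2036: 266 days at 3.35% → $2,460,000 × 3.35% × 266/366 = $59,893.6066
October 10 – October 31, 2036: 22 days at 1.3% → $2,460,000 × 1.3% × 22/366 = $1,922.2951
Total = $61,815.9016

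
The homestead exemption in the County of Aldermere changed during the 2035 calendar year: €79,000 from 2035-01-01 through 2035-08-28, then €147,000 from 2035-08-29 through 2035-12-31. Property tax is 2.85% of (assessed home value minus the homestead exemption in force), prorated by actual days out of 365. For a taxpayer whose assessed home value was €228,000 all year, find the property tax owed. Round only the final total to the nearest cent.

€3,582.80

2035-01-01 to 2035-08-28: 240 days, exemption €79,000 → (€228,000 − €79,000) × 2.85% × 240/365 = €2,792.2192
2035-08-29 to 2035-12-31: 125 days, exemption €147,000 → (€228,000 − €147,000) × 2.85% × 125/365 = €790.5822
Total = €3,582.8014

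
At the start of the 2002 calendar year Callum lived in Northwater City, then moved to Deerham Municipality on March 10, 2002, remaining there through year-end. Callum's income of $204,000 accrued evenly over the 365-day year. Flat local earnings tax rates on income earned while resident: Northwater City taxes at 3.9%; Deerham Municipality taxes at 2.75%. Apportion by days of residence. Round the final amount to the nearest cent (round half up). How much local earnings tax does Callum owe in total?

$6,047.06

Northwater City, January 1 – March 9, 2002: 68 days → $204,000 × 3.9% × 68/365 = $1,482.2137
Deerham Municipality, March 10 – December 31, 2002: 297 days → $204,000 × 2.75% × 297/365 = $4,564.8493
Total = $6,047.0630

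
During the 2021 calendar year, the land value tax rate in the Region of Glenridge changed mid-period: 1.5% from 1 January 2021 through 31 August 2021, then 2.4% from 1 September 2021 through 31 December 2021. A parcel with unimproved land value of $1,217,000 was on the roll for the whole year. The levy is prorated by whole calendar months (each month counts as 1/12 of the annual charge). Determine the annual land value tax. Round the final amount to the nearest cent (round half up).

$21,906.00

1 January – 31 August 2021: 8 months at 1.5% → $1,217,000 × 1.5% × 8/12 = $12,170.0000
1 September – 31 December 2021: 4 months at 2.4% → $1,217,000 × 2.4% × 4/12 = $9,736.0000
Total = $21,906.0000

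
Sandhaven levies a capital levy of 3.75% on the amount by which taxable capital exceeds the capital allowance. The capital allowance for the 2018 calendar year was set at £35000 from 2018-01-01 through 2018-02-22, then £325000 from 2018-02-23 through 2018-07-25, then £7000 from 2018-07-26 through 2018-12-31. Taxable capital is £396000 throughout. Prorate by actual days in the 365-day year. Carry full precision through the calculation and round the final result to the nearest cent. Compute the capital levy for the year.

£9436.34

2018-01-01 to 2018-02-22: 53 days, exemption £35000 → (£396000 − £35000) × 3.75% × 53/365 = £1965.7192
2018-02-23 to 2018-07-25: 153 days, exemption £325000 → (£396000 − £325000) × 3.75% × 153/365 = £1116.0616
2018-07-26 to 2018-12-31: 159 days, exemption £7000 → (£396000 − £7000) × 3.75% × 159/365 = £6354.5548
Total = £9436.3356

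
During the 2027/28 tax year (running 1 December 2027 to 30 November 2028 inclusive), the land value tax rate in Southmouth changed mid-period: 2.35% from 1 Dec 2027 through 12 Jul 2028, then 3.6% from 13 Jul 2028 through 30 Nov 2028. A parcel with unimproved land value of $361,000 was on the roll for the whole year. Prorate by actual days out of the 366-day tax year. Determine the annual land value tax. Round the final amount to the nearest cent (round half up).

1 Dec 2027 – 12 Jul 2028: 225 days at 2.35% → $361,000 × 2.35% × 225/366 = $5,215.2664
13 Jul – 30 Nov 2028: 141 days at 3.6% → $361,000 × 3.6% × 141/366 = $5,006.6557
Total = $10,221.9221

$10,221.92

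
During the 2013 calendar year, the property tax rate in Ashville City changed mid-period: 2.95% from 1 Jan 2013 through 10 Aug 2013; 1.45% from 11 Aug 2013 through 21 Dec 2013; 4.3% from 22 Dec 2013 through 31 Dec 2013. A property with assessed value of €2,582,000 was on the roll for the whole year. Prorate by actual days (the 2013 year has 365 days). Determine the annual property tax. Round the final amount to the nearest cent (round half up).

1 Jan – 10 Aug 2013: 222 days at 2.95% → €2,582,000 × 2.95% × 222/365 = €46,327.4466
11 Aug – 21 Dec 2013: 133 days at 1.45% → €2,582,000 × 1.45% × 133/365 = €13,642.1562
22 Dec – 31 Dec 2013: 10 days at 4.3% → €2,582,000 × 4.3% × 10/365 = €3,041.8082
Total = €63,011.4110

€63,011.41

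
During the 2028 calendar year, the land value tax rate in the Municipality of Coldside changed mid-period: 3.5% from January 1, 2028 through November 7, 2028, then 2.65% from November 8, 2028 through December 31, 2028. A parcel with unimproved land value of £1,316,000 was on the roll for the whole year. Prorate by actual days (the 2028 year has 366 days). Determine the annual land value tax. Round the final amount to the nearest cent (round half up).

January 1 – November 7, 2028: 312 days at 3.5% → £1,316,000 × 3.5% × 312/366 = £39,264.2623
November 8 – December 31, 2028: 54 days at 2.65% → £1,316,000 × 2.65% × 54/366 = £5,145.3443
Total = £44,409.6066

£44,409.61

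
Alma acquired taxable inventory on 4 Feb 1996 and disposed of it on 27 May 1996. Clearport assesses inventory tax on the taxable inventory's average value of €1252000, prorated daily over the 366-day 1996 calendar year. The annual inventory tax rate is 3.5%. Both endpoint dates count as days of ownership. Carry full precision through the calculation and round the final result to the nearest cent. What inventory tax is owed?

€13648.85

Days held (4 Feb – 27 May 1996): 114 out of 366
Tax = €1252000 × 3.5% × 114/366 = €13648.8525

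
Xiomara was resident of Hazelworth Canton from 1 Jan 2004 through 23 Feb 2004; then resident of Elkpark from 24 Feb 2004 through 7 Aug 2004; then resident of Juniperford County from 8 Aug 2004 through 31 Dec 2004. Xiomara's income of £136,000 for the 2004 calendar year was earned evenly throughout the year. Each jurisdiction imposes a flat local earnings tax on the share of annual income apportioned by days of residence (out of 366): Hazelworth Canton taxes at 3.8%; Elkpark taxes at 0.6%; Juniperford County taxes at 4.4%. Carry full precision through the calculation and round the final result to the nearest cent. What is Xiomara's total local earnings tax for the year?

£3,519.65

Hazelworth Canton, 1 Jan – 23 Feb 2004: 54 days → £136,000 × 3.8% × 54/366 = £762.4918
Elkpark, 24 Feb – 7 Aug 2004: 166 days → £136,000 × 0.6% × 166/366 = £370.0984
Juniperford County, 8 Aug – 31 Dec 2004: 146 days → £136,000 × 4.4% × 146/366 = £2,387.0601
Total = £3,519.6503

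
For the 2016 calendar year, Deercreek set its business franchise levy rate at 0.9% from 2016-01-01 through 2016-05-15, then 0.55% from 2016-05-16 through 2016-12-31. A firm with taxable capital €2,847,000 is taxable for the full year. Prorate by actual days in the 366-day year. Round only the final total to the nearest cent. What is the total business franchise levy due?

€19,361.16

2016-01-01 to 2016-05-15: 136 days at 0.9% → €2,847,000 × 0.9% × 136/366 = €9,521.1148
2016-05-16 to 2016-12-31: 230 days at 0.55% → €2,847,000 × 0.55% × 230/366 = €9,840.0410
Total = €19,361.1557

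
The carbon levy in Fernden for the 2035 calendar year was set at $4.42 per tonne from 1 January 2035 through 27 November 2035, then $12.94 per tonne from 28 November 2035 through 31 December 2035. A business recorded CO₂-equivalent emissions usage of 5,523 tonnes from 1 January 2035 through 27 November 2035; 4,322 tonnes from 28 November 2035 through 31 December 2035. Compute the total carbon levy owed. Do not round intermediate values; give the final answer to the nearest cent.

$80,338.34

1 January – 27 November 2035: 5,523 tonnes at $4.42/tonne → $24,411.66
28 November – 31 December 2035: 4,322 tonnes at $12.94/tonne → $55,926.68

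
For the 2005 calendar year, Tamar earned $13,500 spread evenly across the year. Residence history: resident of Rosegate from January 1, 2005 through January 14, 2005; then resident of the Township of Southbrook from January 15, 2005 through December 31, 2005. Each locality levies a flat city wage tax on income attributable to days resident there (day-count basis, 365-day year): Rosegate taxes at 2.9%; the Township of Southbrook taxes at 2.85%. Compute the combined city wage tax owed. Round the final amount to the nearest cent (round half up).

$385.01

Rosegate, January 1 – January 14, 2005: 14 days → $13,500 × 2.9% × 14/365 = $15.0164
The Township of Southbrook, January 15 – December 31, 2005: 351 days → $13,500 × 2.85% × 351/365 = $369.9925
Total = $385.0089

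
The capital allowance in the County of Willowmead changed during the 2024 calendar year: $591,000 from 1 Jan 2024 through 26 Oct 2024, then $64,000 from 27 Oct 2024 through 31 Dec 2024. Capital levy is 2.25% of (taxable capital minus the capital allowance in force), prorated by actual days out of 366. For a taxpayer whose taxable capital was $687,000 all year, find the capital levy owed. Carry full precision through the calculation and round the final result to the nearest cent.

1 Jan – 26 Oct 2024: 300 days, exemption $591,000 → ($687,000 − $591,000) × 2.25% × 300/366 = $1,770.4918
27 Oct – 31 Dec 2024: 66 days, exemption $64,000 → ($687,000 − $64,000) × 2.25% × 66/366 = $2,527.7459
Total = $4,298.2377

$4,298.24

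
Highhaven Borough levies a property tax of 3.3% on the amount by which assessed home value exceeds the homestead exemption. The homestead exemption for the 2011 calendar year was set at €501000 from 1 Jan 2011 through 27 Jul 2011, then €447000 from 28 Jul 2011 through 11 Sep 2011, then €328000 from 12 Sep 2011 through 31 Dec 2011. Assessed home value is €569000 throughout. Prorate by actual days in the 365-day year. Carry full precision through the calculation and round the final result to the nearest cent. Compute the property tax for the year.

1 Jan – 27 Jul 2011: 208 days, exemption €501000 → (€569000 − €501000) × 3.3% × 208/365 = €1278.7726
28 Jul – 11 Sep 2011: 46 days, exemption €447000 → (€569000 − €447000) × 3.3% × 46/365 = €507.3863
12 Sep – 31 Dec 2011: 111 days, exemption €328000 → (€569000 − €328000) × 3.3% × 111/365 = €2418.5836
Total = €4204.7425

€4204.74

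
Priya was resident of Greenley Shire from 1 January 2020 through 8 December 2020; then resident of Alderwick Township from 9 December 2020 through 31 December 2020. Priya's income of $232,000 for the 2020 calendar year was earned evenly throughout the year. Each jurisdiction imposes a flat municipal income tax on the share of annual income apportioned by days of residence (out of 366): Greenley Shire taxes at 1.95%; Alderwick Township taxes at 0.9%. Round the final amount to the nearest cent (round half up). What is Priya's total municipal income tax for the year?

Greenley Shire, 1 January – 8 December 2020: 343 days → $232,000 × 1.95% × 343/366 = $4,239.7049
Alderwick Township, 9 December – 31 December 2020: 23 days → $232,000 × 0.9% × 23/366 = $131.2131
Total = $4,370.9180

$4,370.92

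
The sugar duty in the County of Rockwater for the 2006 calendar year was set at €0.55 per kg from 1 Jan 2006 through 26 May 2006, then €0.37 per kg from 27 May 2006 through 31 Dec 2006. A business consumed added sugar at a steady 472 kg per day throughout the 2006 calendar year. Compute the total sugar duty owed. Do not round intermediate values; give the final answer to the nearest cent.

€76,147.76

1 Jan – 26 May 2006: 146 days × 472 kg/day = 68,912 kg at €0.55/kg → €37,901.60
27 May – 31 Dec 2006: 219 days × 472 kg/day = 103,368 kg at €0.37/kg → €38,246.16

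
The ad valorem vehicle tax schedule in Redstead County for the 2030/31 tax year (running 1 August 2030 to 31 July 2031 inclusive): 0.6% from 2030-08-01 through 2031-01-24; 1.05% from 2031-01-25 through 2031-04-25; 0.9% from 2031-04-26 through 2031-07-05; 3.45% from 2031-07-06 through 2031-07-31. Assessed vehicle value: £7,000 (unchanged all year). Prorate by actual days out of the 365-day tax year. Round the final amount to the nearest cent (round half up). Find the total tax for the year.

2030-08-01 to 2031-01-24: 177 days at 0.6% → £7,000 × 0.6% × 177/365 = £20.3671
2031-01-25 to 2031-04-25: 91 days at 1.05% → £7,000 × 1.05% × 91/365 = £18.3247
2031-04-26 to 2031-07-05: 71 days at 0.9% → £7,000 × 0.9% × 71/365 = £12.2548
2031-07-06 to 2031-07-31: 26 days at 3.45% → £7,000 × 3.45% × 26/365 = £17.2027
Total = £68.1493

£68.15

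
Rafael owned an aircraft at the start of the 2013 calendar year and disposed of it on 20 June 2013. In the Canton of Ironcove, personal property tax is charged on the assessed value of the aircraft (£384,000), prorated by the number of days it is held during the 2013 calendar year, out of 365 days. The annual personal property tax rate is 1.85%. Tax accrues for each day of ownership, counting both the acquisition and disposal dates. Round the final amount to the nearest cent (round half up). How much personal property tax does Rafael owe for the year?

£3,328.18

Days held (1 January – 20 June 2013): 171 out of 365
Tax = £384,000 × 1.85% × 171/365 = £3,328.1753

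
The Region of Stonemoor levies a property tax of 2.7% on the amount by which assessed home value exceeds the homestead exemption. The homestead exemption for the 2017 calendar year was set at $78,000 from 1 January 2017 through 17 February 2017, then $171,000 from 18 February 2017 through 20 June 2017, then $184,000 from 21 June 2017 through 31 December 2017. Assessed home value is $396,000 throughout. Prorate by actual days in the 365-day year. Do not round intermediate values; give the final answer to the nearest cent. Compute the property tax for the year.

1 January – 17 February 2017: 48 days, exemption $78,000 → ($396,000 − $78,000) × 2.7% × 48/365 = $1,129.1178
18 February – 20 June 2017: 123 days, exemption $171,000 → ($396,000 − $171,000) × 2.7% × 123/365 = $2,047.1918
21 June – 31 December 2017: 194 days, exemption $184,000 → ($396,000 − $184,000) × 2.7% × 194/365 = $3,042.3452
Total = $6,218.6548

$6,218.65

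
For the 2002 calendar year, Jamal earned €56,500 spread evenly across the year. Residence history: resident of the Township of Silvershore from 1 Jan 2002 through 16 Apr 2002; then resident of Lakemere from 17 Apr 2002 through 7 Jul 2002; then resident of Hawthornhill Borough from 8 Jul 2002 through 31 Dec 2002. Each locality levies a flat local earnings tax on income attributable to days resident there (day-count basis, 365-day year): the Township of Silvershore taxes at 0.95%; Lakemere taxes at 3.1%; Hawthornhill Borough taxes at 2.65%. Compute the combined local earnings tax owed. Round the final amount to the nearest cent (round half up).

The Township of Silvershore, 1 Jan – 16 Apr 2002: 106 days → €56,500 × 0.95% × 106/365 = €155.8781
Lakemere, 17 Apr – 7 Jul 2002: 82 days → €56,500 × 3.1% × 82/365 = €393.4877
Hawthornhill Borough, 8 Jul – 31 Dec 2002: 177 days → €56,500 × 2.65% × 177/365 = €726.0637
Total = €1,275.4295

€1,275.43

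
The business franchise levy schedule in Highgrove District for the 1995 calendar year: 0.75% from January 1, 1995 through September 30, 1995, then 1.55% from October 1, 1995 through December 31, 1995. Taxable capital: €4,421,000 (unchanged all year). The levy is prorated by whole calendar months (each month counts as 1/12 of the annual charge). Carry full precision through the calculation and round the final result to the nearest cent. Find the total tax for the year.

January 1 – September 30, 1995: 9 months at 0.75% → €4,421,000 × 0.75% × 9/12 = €24,868.1250
October 1 – December 31, 1995: 3 months at 1.55% → €4,421,000 × 1.55% × 3/12 = €17,131.3750
Total = €41,999.5000

€41,999.50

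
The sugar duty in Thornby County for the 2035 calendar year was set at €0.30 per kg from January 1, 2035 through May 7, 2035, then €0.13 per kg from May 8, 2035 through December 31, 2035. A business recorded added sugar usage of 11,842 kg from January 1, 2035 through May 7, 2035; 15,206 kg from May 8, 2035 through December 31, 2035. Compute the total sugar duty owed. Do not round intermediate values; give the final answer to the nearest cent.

January 1 – May 7, 2035: 11,842 kg at €0.30/kg → €3,552.60
May 8 – December 31, 2035: 15,206 kg at €0.13/kg → €1,976.78

€5,529.38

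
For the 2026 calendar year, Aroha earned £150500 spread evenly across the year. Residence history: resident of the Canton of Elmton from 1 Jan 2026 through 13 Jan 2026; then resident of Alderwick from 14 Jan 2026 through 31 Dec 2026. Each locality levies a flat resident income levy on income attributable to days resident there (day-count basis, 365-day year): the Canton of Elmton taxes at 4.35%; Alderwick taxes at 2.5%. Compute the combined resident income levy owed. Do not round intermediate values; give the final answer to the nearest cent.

The Canton of Elmton, 1 Jan – 13 Jan 2026: 13 days → £150500 × 4.35% × 13/365 = £233.1719
Alderwick, 14 Jan – 31 Dec 2026: 352 days → £150500 × 2.5% × 352/365 = £3628.4932
Total = £3861.6651

£3861.67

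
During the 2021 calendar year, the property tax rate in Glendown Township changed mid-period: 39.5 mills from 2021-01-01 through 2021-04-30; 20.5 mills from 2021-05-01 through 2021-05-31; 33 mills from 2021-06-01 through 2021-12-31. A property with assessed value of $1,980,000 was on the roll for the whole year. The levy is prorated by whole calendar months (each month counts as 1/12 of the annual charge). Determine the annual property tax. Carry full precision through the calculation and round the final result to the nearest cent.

2021-01-01 to 2021-04-30: 4 months at 39.5 mills → $1,980,000 × 3.95% × 4/12 = $26,070.0000
2021-05-01 to 2021-05-31: 1 month at 20.5 mills → $1,980,000 × 2.05% × 1/12 = $3,382.5000
2021-06-01 to 2021-12-31: 7 months at 33 mills → $1,980,000 × 3.3% × 7/12 = $38,115.0000
Total = $67,567.5000

$67,567.50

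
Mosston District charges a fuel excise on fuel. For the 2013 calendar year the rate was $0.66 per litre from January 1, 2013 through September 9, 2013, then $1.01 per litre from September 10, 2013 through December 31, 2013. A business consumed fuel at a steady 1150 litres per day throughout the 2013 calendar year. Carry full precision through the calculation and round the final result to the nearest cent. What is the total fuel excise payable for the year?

January 1 – September 9, 2013: 252 days × 1150 litres/day = 289,800 litres at $0.66/litre → $191,268.00
September 10 – December 31, 2013: 113 days × 1150 litres/day = 129,950 litres at $1.01/litre → $131,249.50

$322,517.50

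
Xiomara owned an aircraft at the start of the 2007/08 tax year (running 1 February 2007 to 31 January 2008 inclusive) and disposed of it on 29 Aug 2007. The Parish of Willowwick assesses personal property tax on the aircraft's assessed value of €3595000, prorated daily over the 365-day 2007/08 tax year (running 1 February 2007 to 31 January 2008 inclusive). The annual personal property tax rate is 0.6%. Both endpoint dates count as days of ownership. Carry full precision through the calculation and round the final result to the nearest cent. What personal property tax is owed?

Days held (1 Feb – 29 Aug 2007): 210 out of 365
Tax = €3595000 × 0.6% × 210/365 = €12410.1370

€12410.14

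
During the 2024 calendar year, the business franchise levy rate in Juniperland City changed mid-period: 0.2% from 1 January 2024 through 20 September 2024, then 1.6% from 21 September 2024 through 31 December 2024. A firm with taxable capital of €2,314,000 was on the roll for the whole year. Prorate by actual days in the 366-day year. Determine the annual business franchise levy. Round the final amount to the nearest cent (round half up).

1 January – 20 September 2024: 264 days at 0.2% → €2,314,000 × 0.2% × 264/366 = €3,338.2295
21 September – 31 December 2024: 102 days at 1.6% → €2,314,000 × 1.6% × 102/366 = €10,318.1639
Total = €13,656.3934

€13,656.39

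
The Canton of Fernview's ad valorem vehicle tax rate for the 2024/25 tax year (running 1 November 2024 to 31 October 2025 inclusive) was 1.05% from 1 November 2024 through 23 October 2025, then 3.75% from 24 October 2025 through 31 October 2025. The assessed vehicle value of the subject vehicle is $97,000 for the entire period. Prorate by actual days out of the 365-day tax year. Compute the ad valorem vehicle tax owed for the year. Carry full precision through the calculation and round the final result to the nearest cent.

1 November 2024 – 23 October 2025: 357 days at 1.05% → $97,000 × 1.05% × 357/365 = $996.1767
24 October – 31 October 2025: 8 days at 3.75% → $97,000 × 3.75% × 8/365 = $79.7260
Total = $1,075.9027

$1,075.90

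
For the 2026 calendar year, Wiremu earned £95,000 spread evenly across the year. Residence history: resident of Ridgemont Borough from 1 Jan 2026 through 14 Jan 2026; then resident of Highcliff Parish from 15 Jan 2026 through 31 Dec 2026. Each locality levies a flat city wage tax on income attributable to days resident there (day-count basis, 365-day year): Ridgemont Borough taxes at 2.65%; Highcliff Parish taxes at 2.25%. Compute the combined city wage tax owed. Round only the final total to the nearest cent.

Ridgemont Borough, 1 Jan – 14 Jan 2026: 14 days → £95,000 × 2.65% × 14/365 = £96.5616
Highcliff Parish, 15 Jan – 31 Dec 2026: 351 days → £95,000 × 2.25% × 351/365 = £2,055.5137
Total = £2,152.0753

£2,152.08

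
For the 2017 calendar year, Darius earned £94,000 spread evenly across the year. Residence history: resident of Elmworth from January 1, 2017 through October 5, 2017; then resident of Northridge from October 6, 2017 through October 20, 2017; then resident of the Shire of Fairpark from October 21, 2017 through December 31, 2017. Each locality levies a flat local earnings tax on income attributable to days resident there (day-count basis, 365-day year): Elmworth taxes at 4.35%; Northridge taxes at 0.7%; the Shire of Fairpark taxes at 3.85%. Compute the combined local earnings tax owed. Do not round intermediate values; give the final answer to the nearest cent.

£3,855.29

Elmworth, January 1 – October 5, 2017: 278 days → £94,000 × 4.35% × 278/365 = £3,114.3616
Northridge, October 6 – October 20, 2017: 15 days → £94,000 × 0.7% × 15/365 = £27.0411
The Shire of Fairpark, October 21 – December 31, 2017: 72 days → £94,000 × 3.85% × 72/365 = £713.8849
Total = £3,855.2877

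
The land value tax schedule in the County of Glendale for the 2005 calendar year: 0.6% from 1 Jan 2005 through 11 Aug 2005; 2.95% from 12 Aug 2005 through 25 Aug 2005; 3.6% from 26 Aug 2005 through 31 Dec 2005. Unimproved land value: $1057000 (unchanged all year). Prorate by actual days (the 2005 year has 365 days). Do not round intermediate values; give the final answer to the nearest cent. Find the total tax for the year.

1 Jan – 11 Aug 2005: 223 days at 0.6% → $1057000 × 0.6% × 223/365 = $3874.7014
12 Aug – 25 Aug 2005: 14 days at 2.95% → $1057000 × 2.95% × 14/365 = $1196.0027
26 Aug – 31 Dec 2005: 128 days at 3.6% → $1057000 × 3.6% × 128/365 = $13344.2630
Total = $18414.9671

$18414.97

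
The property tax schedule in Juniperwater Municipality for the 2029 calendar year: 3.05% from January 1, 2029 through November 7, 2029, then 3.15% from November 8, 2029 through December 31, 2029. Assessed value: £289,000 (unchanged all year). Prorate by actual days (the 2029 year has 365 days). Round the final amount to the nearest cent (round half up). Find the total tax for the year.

January 1 – November 7, 2029: 311 days at 3.05% → £289,000 × 3.05% × 311/365 = £7,510.4370
November 8 – December 31, 2029: 54 days at 3.15% → £289,000 × 3.15% × 54/365 = £1,346.8192
Total = £8,857.2562

£8,857.26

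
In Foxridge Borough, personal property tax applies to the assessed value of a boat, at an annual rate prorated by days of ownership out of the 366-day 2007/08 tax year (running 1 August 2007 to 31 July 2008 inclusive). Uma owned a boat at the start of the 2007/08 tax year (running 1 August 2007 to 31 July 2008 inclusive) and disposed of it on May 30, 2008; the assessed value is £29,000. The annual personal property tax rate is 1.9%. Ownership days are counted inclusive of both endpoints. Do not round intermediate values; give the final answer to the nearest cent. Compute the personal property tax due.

£457.66

Days held (August 1, 2007 – May 30, 2008): 304 out of 366
Tax = £29,000 × 1.9% × 304/366 = £457.6612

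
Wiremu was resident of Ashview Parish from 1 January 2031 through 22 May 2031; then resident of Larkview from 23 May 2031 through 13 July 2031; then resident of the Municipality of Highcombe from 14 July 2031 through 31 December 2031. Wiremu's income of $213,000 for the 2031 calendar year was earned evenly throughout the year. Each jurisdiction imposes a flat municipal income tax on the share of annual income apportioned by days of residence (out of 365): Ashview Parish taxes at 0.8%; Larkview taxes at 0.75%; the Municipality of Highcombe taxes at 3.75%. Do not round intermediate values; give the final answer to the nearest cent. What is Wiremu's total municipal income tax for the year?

$4,632.60

Ashview Parish, 1 January – 22 May 2031: 142 days → $213,000 × 0.8% × 142/365 = $662.9260
Larkview, 23 May – 13 July 2031: 52 days → $213,000 × 0.75% × 52/365 = $227.5890
The Municipality of Highcombe, 14 July – 31 December 2031: 171 days → $213,000 × 3.75% × 171/365 = $3,742.0890
Total = $4,632.6041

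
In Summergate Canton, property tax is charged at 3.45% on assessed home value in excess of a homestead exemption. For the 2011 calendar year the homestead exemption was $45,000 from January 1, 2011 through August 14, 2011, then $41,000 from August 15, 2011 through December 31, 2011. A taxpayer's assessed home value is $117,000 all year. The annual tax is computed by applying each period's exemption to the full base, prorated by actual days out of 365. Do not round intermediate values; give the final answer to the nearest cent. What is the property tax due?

January 1 – August 14, 2011: 226 days, exemption $45,000 → ($117,000 − $45,000) × 3.45% × 226/365 = $1,538.0384
August 15 – December 31, 2011: 139 days, exemption $41,000 → ($117,000 − $41,000) × 3.45% × 139/365 = $998.5151
Total = $2,536.5534

$2,536.55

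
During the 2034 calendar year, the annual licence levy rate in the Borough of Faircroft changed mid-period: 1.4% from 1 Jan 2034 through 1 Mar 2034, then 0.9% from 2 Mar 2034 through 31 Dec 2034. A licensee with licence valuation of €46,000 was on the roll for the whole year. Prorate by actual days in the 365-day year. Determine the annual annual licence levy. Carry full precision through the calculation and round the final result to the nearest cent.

€451.81

1 Jan – 1 Mar 2034: 60 days at 1.4% → €46,000 × 1.4% × 60/365 = €105.8630
2 Mar – 31 Dec 2034: 305 days at 0.9% → €46,000 × 0.9% × 305/365 = €345.9452
Total = €451.8082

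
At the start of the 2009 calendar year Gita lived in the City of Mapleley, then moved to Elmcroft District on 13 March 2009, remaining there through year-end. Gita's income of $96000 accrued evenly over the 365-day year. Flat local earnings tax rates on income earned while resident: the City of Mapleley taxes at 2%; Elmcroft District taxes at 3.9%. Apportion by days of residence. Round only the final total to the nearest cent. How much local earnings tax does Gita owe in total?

$3389.19

The City of Mapleley, 1 January – 12 March 2009: 71 days → $96000 × 2% × 71/365 = $373.4795
Elmcroft District, 13 March – 31 December 2009: 294 days → $96000 × 3.9% × 294/365 = $3015.7151
Total = $3389.1945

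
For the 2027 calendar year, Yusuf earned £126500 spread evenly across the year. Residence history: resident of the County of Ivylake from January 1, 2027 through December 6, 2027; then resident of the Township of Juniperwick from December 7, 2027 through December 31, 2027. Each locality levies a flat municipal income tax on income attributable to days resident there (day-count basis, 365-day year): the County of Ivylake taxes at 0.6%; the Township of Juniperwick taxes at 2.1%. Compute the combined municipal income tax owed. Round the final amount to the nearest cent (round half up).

£888.97

The County of Ivylake, January 1 – December 6, 2027: 340 days → £126500 × 0.6% × 340/365 = £707.0137
The Township of Juniperwick, December 7 – December 31, 2027: 25 days → £126500 × 2.1% × 25/365 = £181.9521
Total = £888.9658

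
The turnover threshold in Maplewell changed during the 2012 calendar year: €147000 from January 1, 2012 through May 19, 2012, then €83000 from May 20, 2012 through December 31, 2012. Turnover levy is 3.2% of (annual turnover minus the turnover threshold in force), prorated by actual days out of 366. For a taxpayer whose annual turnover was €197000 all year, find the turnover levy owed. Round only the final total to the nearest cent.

January 1 – May 19, 2012: 140 days, exemption €147000 → (€197000 − €147000) × 3.2% × 140/366 = €612.0219
May 20 – December 31, 2012: 226 days, exemption €83000 → (€197000 − €83000) × 3.2% × 226/366 = €2252.5902
Total = €2864.6120

€2864.61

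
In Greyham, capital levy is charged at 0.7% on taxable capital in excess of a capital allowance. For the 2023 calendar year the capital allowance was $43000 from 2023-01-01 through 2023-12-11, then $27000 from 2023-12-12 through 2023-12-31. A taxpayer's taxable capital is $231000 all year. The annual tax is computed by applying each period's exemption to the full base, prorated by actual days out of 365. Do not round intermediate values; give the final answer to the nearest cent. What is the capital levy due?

2023-01-01 to 2023-12-11: 345 days, exemption $43000 → ($231000 − $43000) × 0.7% × 345/365 = $1243.8904
2023-12-12 to 2023-12-31: 20 days, exemption $27000 → ($231000 − $27000) × 0.7% × 20/365 = $78.2466
Total = $1322.1370

$1322.14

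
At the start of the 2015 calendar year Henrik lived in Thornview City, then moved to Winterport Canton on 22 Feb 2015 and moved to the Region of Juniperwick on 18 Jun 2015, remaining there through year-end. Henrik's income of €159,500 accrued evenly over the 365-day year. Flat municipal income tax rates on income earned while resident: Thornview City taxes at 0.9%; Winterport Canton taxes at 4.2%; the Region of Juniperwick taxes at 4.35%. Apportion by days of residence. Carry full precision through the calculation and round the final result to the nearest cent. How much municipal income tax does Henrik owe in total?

Thornview City, 1 Jan – 21 Feb 2015: 52 days → €159,500 × 0.9% × 52/365 = €204.5096
Winterport Canton, 22 Feb – 17 Jun 2015: 116 days → €159,500 × 4.2% × 116/365 = €2,128.9973
The Region of Juniperwick, 18 Jun – 31 Dec 2015: 197 days → €159,500 × 4.35% × 197/365 = €3,744.7541
Total = €6,078.2610

€6,078.26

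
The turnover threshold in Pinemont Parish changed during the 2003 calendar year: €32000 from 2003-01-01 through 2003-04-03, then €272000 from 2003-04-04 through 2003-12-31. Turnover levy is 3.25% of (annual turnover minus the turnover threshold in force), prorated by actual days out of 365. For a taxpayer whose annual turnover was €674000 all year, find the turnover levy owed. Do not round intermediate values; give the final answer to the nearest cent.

2003-01-01 to 2003-04-03: 93 days, exemption €32000 → (€674000 − €32000) × 3.25% × 93/365 = €5316.2877
2003-04-04 to 2003-12-31: 272 days, exemption €272000 → (€674000 − €272000) × 3.25% × 272/365 = €9736.1096
Total = €15052.3973

€15052.40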